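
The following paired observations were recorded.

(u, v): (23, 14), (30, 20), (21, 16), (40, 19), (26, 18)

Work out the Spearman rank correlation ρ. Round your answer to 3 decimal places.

0.800

Rank u: 2, 4, 1, 5, 3
Rank v: 1, 5, 2, 4, 3
d = rank(u) − rank(v): 1, -1, -1, 1, 0; Σd² = 4
ρ = 1 − 6Σd² / [n(n²−1)] = 1 − 6×4 / (5×24) = 1 − 24/120 ≈ 0.800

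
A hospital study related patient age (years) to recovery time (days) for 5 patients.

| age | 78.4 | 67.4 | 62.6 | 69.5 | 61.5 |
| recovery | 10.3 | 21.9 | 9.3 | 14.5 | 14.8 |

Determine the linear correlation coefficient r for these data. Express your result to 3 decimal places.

n = 5, Σx = 339.4, Σy = 70.8, Σx² = 23220.58, Σy² = 1101.48, Σxy = 4783.71
nΣxy − ΣxΣy = 23918.55 − 24029.52 = -110.97
nΣx² − (Σx)² = 116102.9 − 115192.36 = 910.54; nΣy² − (Σy)² = 5507.4 − 5012.64 = 494.76
r = -110.97 / √(910.54 × 494.76) = -110.97 / 671.1921 ≈ -0.165

-0.165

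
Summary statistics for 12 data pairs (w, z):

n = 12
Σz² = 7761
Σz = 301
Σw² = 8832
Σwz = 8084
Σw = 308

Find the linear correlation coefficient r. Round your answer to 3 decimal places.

r = (nΣwz − ΣwΣz) / √[(nΣw² − (Σw)²)(nΣz² − (Σz)²)]
Numerator: 12×8084 − 308×301 = 4300
Denominator: √[(105984 − 94864)(93132 − 90601)] = √[11120 × 2531] = 5305.1598
r = 4300 / 5305.1598 ≈ 0.811

0.811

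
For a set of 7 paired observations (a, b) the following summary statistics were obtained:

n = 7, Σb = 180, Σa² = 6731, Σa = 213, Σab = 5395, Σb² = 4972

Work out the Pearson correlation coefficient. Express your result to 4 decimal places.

r = (nΣab − ΣaΣb) / √[(nΣa² − (Σa)²)(nΣb² − (Σb)²)]
Numerator: 7×5395 − 213×180 = -575
Denominator: √[(47117 − 45369)(34804 − 32400)] = √[1748 × 2404] = 2049.9249
r = -575 / 2049.9249 ≈ -0.2805

-0.2805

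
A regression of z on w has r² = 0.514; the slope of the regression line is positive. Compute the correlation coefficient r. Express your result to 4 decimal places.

|r| = √0.514 = 0.7169
The association is positive, so r = 0.7169.

0.7169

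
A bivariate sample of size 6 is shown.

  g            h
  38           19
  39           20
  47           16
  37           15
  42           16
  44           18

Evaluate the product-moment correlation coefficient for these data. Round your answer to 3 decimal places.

n = 6, Σg = 247, Σh = 104, Σg² = 10243, Σh² = 1822, Σgh = 4273
nΣgh − ΣgΣh = 25638 − 25688 = -50
nΣg² − (Σg)² = 61458 − 61009 = 449; nΣh² − (Σh)² = 10932 − 10816 = 116
r = -50 / √(449 × 116) = -50 / 228.2192 ≈ -0.219

-0.219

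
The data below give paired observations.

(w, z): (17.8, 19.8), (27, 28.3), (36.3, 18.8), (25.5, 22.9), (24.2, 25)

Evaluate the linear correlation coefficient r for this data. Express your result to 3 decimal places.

-0.148

n = 5, Σw = 130.8, Σz = 114.8, Σw² = 3599.42, Σz² = 2695.78, Σwz = 2987.93
nΣwz − ΣwΣz = 14939.65 − 15015.84 = -76.19
nΣw² − (Σw)² = 17997.1 − 17108.64 = 888.46; nΣz² − (Σz)² = 13478.9 − 13179.04 = 299.86
r = -76.19 / √(888.46 × 299.86) = -76.19 / 516.1527 ≈ -0.148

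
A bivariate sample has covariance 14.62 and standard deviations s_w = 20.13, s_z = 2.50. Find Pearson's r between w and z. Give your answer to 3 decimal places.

0.291

r = Cov(w,z) / (s_w · s_z) = 14.62 / (20.13 × 2.50)
  = 14.62 / 50.3250 ≈ 0.291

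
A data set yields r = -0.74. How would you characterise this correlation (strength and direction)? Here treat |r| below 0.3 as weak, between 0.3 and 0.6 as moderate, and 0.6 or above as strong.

strong negative

r = -0.74 < 0 so the relationship is negative.
|r| = 0.74, which falls in the strong range.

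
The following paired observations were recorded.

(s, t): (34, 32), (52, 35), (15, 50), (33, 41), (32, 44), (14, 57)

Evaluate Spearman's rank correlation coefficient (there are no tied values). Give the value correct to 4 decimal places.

-0.9429

Rank s: 5, 6, 2, 4, 3, 1
Rank t: 1, 2, 5, 3, 4, 6
d = rank(s) − rank(t): 4, 4, -3, 1, -1, -5; Σd² = 68
ρ = 1 − 6Σd² / [n(n²−1)] = 1 − 6×68 / (6×35) = 1 − 408/210 ≈ -0.9429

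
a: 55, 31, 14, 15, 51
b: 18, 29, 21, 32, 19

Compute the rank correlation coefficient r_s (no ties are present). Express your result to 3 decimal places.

Rank a: 5, 3, 1, 2, 4
Rank b: 1, 4, 3, 5, 2
d = rank(a) − rank(b): 4, -1, -2, -3, 2; Σd² = 34
ρ = 1 − 6Σd² / [n(n²−1)] = 1 − 6×34 / (5×24) = 1 − 204/120 ≈ -0.700

-0.700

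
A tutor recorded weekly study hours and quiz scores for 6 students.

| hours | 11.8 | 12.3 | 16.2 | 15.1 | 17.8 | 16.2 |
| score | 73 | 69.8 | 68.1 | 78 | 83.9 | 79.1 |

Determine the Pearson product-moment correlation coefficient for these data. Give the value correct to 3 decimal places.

n = 6, Σx = 89.4, Σy = 451.9, Σx² = 1360.26, Σy² = 34218.67, Σxy = 6775.8
nΣxy − ΣxΣy = 40654.8 − 40399.86 = 254.94
nΣx² − (Σx)² = 8161.56 − 7992.36 = 169.2; nΣy² − (Σy)² = 205312.02 − 204213.61 = 1098.41
r = 254.94 / √(169.2 × 1098.41) = 254.94 / 431.1044 ≈ 0.591

0.591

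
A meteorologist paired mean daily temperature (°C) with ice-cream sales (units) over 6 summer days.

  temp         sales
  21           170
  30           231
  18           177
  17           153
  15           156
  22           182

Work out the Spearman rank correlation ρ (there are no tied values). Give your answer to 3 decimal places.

0.886

Rank temp: 4, 6, 3, 2, 1, 5
Rank sales: 3, 6, 4, 1, 2, 5
d = rank(temp) − rank(sales): 1, 0, -1, 1, -1, 0; Σd² = 4
ρ = 1 − 6Σd² / [n(n²−1)] = 1 − 6×4 / (6×35) = 1 − 24/210 ≈ 0.886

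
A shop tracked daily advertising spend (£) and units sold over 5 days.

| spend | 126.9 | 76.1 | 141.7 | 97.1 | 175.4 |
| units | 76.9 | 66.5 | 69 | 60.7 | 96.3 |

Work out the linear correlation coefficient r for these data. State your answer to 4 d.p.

n = 5, Σx = 617.2, Σy = 369.4, Σx² = 82167.28, Σy² = 28055.04, Σxy = 47381.55
nΣxy − ΣxΣy = 236907.75 − 227993.68 = 8914.07
nΣx² − (Σx)² = 410836.4 − 380935.84 = 29900.56; nΣy² − (Σy)² = 140275.2 − 136456.36 = 3818.84
r = 8914.07 / √(29900.56 × 3818.84) = 8914.07 / 10685.7594 ≈ 0.8342

0.8342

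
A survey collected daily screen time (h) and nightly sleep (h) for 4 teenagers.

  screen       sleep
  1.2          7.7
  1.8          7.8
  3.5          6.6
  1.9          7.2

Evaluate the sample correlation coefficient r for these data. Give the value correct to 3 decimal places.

-0.906

n = 4, Σx = 8.4, Σy = 29.3, Σx² = 20.54, Σy² = 215.53, Σxy = 60.06
nΣxy − ΣxΣy = 240.24 − 246.12 = -5.88
nΣx² − (Σx)² = 82.16 − 70.56 = 11.6; nΣy² − (Σy)² = 862.12 − 858.49 = 3.63
r = -5.88 / √(11.6 × 3.63) = -5.88 / 6.4891 ≈ -0.906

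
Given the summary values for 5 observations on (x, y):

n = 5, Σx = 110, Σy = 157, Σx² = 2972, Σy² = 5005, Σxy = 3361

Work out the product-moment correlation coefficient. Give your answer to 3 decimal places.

-0.456

r = (nΣxy − ΣxΣy) / √[(nΣx² − (Σx)²)(nΣy² − (Σy)²)]
Numerator: 5×3361 − 110×157 = -465
Denominator: √[(14860 − 12100)(25025 − 24649)] = √[2760 × 376] = 1018.7051
r = -465 / 1018.7051 ≈ -0.456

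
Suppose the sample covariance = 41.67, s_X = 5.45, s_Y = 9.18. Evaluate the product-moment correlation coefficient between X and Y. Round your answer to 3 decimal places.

r = Cov(X,Y) / (s_X · s_Y) = 41.67 / (5.45 × 9.18)
  = 41.67 / 50.0310 ≈ 0.833

0.833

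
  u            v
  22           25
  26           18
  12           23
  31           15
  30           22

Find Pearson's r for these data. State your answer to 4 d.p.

n = 5, Σu = 121, Σv = 103, Σu² = 3165, Σv² = 2187, Σuv = 2419
nΣuv − ΣuΣv = 12095 − 12463 = -368
nΣu² − (Σu)² = 15825 − 14641 = 1184; nΣv² − (Σv)² = 10935 − 10609 = 326
r = -368 / √(1184 × 326) = -368 / 621.2761 ≈ -0.5923

-0.5923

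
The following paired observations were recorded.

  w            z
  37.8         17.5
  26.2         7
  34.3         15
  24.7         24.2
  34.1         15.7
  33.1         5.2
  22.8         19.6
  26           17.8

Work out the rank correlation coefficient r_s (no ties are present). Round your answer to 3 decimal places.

Rank w: 8, 4, 7, 2, 6, 5, 1, 3
Rank z: 5, 2, 3, 8, 4, 1, 7, 6
d = rank(w) − rank(z): 3, 2, 4, -6, 2, 4, -6, -3; Σd² = 130
ρ = 1 − 6Σd² / [n(n²−1)] = 1 − 6×130 / (8×63) = 1 − 780/504 ≈ -0.548

-0.548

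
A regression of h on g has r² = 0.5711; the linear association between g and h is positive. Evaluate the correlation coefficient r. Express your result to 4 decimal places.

0.7557

|r| = √0.5711 = 0.7557
The association is positive, so r = 0.7557.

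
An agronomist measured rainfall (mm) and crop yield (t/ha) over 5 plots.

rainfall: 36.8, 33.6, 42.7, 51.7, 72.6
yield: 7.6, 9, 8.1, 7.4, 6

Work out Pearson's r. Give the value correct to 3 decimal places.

-0.916

n = 5, Σx = 237.4, Σy = 38.1, Σx² = 12250.14, Σy² = 295.13, Σxy = 1746.13
nΣxy − ΣxΣy = 8730.65 − 9044.94 = -314.29
nΣx² − (Σx)² = 61250.7 − 56358.76 = 4891.94; nΣy² − (Σy)² = 1475.65 − 1451.61 = 24.04
r = -314.29 / √(4891.94 × 24.04) = -314.29 / 342.9318 ≈ -0.916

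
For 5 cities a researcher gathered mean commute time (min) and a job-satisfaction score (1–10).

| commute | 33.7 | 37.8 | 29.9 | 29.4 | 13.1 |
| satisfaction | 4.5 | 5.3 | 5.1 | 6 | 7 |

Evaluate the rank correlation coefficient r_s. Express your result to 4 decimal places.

Rank commute: 4, 5, 3, 2, 1
Rank satisfaction: 1, 3, 2, 4, 5
d = rank(commute) − rank(satisfaction): 3, 2, 1, -2, -4; Σd² = 34
ρ = 1 − 6Σd² / [n(n²−1)] = 1 − 6×34 / (5×24) = 1 − 204/120 ≈ -0.7000

-0.7000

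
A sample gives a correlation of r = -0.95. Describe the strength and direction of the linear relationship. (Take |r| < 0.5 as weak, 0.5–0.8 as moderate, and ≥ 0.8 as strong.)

strong negative

r = -0.95 < 0 so the relationship is negative.
|r| = 0.95, which falls in the strong range.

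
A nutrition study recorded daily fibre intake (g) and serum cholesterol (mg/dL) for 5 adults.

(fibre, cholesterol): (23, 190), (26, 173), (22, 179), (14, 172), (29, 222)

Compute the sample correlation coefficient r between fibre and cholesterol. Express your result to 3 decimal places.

n = 5, Σx = 114, Σy = 936, Σx² = 2726, Σy² = 176938, Σxy = 21652
nΣxy − ΣxΣy = 108260 − 106704 = 1556
nΣx² − (Σx)² = 13630 − 12996 = 634; nΣy² − (Σy)² = 884690 − 876096 = 8594
r = 1556 / √(634 × 8594) = 1556 / 2334.2228 ≈ 0.667

0.667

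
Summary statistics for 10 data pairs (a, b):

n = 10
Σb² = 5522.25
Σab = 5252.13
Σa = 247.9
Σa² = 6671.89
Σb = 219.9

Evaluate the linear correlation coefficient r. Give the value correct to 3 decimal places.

r = (nΣab − ΣaΣb) / √[(nΣa² − (Σa)²)(nΣb² − (Σb)²)]
Numerator: 10×5252.13 − 247.9×219.9 = -1991.91
Denominator: √[(66718.9 − 61454.41)(55222.5 − 48356.01)] = √[5264.49 × 6866.49] = 6012.3679
r = -1991.91 / 6012.3679 ≈ -0.331

-0.331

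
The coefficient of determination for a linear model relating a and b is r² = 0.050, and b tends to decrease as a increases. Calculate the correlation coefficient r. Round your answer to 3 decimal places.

|r| = √0.050 = 0.224
The association is negative, so r = −0.224.

-0.224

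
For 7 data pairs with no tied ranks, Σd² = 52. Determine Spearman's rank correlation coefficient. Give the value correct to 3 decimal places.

0.071

ρ = 1 − 6Σd² / [n(n²−1)] = 1 − 6×52 / (7×48)
  = 1 − 312/336 = 1 − 0.9286 ≈ 0.071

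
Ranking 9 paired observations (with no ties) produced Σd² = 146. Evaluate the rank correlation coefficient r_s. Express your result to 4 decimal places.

-0.2167

ρ = 1 − 6Σd² / [n(n²−1)] = 1 − 6×146 / (9×80)
  = 1 − 876/720 = 1 − 1.21667 ≈ -0.2167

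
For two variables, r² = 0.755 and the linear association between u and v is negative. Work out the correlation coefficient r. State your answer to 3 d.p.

|r| = √0.755 = 0.869
The association is negative, so r = −0.869.

-0.869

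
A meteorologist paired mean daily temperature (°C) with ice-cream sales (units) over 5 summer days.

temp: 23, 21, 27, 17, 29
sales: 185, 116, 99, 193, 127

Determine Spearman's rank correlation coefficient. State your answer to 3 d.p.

-0.500

Rank temp: 3, 2, 4, 1, 5
Rank sales: 4, 2, 1, 5, 3
d = rank(temp) − rank(sales): -1, 0, 3, -4, 2; Σd² = 30
ρ = 1 − 6Σd² / [n(n²−1)] = 1 − 6×30 / (5×24) = 1 − 180/120 ≈ -0.500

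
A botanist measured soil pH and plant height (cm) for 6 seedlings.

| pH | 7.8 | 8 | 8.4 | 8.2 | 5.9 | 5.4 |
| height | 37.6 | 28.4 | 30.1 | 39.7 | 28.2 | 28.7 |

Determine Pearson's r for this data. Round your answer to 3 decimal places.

n = 6, Σx = 43.7, Σy = 192.7, Σx² = 326.61, Σy² = 6321.35, Σxy = 1420.22
nΣxy − ΣxΣy = 8521.32 − 8420.99 = 100.33
nΣx² − (Σx)² = 1959.66 − 1909.69 = 49.97; nΣy² − (Σy)² = 37928.1 − 37133.29 = 794.81
r = 100.33 / √(49.97 × 794.81) = 100.33 / 199.2904 ≈ 0.503

0.503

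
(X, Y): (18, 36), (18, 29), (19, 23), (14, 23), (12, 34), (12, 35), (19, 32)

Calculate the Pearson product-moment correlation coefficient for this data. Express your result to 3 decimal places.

-0.256

n = 7, ΣX = 112, ΣY = 212, ΣX² = 1854, ΣY² = 6600, ΣXY = 3365
nΣXY − ΣXΣY = 23555 − 23744 = -189
nΣX² − (ΣX)² = 12978 − 12544 = 434; nΣY² − (ΣY)² = 46200 − 44944 = 1256
r = -189 / √(434 × 1256) = -189 / 738.3116 ≈ -0.256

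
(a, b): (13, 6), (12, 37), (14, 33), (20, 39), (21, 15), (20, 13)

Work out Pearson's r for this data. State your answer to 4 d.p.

n = 6, Σa = 100, Σb = 143, Σa² = 1750, Σb² = 4409, Σab = 2339
nΣab − ΣaΣb = 14034 − 14300 = -266
nΣa² − (Σa)² = 10500 − 10000 = 500; nΣb² − (Σb)² = 26454 − 20449 = 6005
r = -266 / √(500 × 6005) = -266 / 1732.7723 ≈ -0.1535

-0.1535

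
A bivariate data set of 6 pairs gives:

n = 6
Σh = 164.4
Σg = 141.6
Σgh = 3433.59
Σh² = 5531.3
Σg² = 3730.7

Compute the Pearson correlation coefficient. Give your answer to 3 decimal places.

r = (nΣgh − ΣgΣh) / √[(nΣg² − (Σg)²)(nΣh² − (Σh)²)]
Numerator: 6×3433.59 − 141.6×164.4 = -2677.5
Denominator: √[(22384.2 − 20050.56)(33187.8 − 27027.36)] = √[2333.64 × 6160.44] = 3791.6025
r = -2677.5 / 3791.6025 ≈ -0.706

-0.706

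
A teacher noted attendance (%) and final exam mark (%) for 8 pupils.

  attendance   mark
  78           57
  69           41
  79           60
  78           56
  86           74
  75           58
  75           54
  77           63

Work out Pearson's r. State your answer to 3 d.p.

0.940

n = 8, Σx = 617, Σy = 463, Σx² = 47745, Σy² = 27391, Σxy = 35998
nΣxy − ΣxΣy = 287984 − 285671 = 2313
nΣx² − (Σx)² = 381960 − 380689 = 1271; nΣy² − (Σy)² = 219128 − 214369 = 4759
r = 2313 / √(1271 × 4759) = 2313 / 2459.4083 ≈ 0.940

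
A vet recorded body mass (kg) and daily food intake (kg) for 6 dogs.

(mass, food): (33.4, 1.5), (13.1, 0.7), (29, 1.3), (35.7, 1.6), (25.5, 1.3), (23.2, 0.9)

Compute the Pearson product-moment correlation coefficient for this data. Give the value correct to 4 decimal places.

0.9584

n = 6, Σx = 159.9, Σy = 7.3, Σx² = 4591.15, Σy² = 9.49, Σxy = 208.12
nΣxy − ΣxΣy = 1248.72 − 1167.27 = 81.45
nΣx² − (Σx)² = 27546.9 − 25568.01 = 1978.89; nΣy² − (Σy)² = 56.94 − 53.29 = 3.65
r = 81.45 / √(1978.89 × 3.65) = 81.45 / 84.9879 ≈ 0.9584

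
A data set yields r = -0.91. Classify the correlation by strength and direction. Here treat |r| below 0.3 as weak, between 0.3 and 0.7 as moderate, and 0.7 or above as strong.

strong negative

r = -0.91 < 0 so the relationship is negative.
|r| = 0.91, which falls in the strong range.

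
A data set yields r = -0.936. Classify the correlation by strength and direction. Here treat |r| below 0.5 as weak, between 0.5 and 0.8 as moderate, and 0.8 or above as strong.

strong negative

r = -0.936 < 0 so the relationship is negative.
|r| = 0.936, which falls in the strong range.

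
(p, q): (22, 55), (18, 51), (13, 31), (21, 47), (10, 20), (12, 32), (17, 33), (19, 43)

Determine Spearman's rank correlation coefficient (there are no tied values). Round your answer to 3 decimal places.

Rank p: 8, 5, 3, 7, 1, 2, 4, 6
Rank q: 8, 7, 2, 6, 1, 3, 4, 5
d = rank(p) − rank(q): 0, -2, 1, 1, 0, -1, 0, 1; Σd² = 8
ρ = 1 − 6Σd² / [n(n²−1)] = 1 − 6×8 / (8×63) = 1 − 48/504 ≈ 0.905

0.905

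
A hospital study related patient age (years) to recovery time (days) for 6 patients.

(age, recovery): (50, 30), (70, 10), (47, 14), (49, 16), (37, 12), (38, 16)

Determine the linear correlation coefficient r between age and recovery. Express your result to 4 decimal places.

-0.1397

n = 6, Σx = 291, Σy = 98, Σx² = 14823, Σy² = 1852, Σxy = 4694
nΣxy − ΣxΣy = 28164 − 28518 = -354
nΣx² − (Σx)² = 88938 − 84681 = 4257; nΣy² − (Σy)² = 11112 − 9604 = 1508
r = -354 / √(4257 × 1508) = -354 / 2533.6843 ≈ -0.1397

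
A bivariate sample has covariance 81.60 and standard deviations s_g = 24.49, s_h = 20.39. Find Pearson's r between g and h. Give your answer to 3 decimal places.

r = Cov(g,h) / (s_g · s_h) = 81.60 / (24.49 × 20.39)
  = 81.60 / 499.3511 ≈ 0.163

0.163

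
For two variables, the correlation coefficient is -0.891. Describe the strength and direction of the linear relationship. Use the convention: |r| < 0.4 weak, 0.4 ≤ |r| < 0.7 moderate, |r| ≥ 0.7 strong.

strong negative

r = -0.891 < 0 so the relationship is negative.
|r| = 0.891, which falls in the strong range.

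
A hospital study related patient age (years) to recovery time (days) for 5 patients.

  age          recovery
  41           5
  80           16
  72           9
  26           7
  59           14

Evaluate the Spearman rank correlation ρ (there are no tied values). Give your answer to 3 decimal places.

0.800

Rank age: 2, 5, 4, 1, 3
Rank recovery: 1, 5, 3, 2, 4
d = rank(age) − rank(recovery): 1, 0, 1, -1, -1; Σd² = 4
ρ = 1 − 6Σd² / [n(n²−1)] = 1 − 6×4 / (5×24) = 1 − 24/120 ≈ 0.800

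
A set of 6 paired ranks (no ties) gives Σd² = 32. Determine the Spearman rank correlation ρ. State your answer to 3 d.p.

ρ = 1 − 6Σd² / [n(n²−1)] = 1 − 6×32 / (6×35)
  = 1 − 192/210 = 1 − 0.9143 ≈ 0.086

0.086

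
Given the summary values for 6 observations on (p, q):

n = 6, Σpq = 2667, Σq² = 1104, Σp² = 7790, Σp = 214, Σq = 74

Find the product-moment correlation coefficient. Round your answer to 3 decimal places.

0.159

r = (nΣpq − ΣpΣq) / √[(nΣp² − (Σp)²)(nΣq² − (Σq)²)]
Numerator: 6×2667 − 214×74 = 166
Denominator: √[(46740 − 45796)(6624 − 5476)] = √[944 × 1148] = 1041.0149
r = 166 / 1041.0149 ≈ 0.159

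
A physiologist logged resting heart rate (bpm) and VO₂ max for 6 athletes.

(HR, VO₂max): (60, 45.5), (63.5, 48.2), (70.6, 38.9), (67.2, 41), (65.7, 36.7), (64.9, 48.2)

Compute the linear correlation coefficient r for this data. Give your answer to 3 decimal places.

n = 6, Σx = 391.9, Σy = 258.5, Σx² = 25660.95, Σy² = 11257.83, Σxy = 16831.61
nΣxy − ΣxΣy = 100989.66 − 101306.15 = -316.49
nΣx² − (Σx)² = 153965.7 − 153585.61 = 380.09; nΣy² − (Σy)² = 67546.98 − 66822.25 = 724.73
r = -316.49 / √(380.09 × 724.73) = -316.49 / 524.8453 ≈ -0.603

-0.603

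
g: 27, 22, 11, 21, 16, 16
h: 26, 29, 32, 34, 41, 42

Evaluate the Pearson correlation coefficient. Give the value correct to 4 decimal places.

n = 6, Σg = 113, Σh = 204, Σg² = 2287, Σh² = 7142, Σgh = 3734
nΣgh − ΣgΣh = 22404 − 23052 = -648
nΣg² − (Σg)² = 13722 − 12769 = 953; nΣh² − (Σh)² = 42852 − 41616 = 1236
r = -648 / √(953 × 1236) = -648 / 1085.3147 ≈ -0.5971

-0.5971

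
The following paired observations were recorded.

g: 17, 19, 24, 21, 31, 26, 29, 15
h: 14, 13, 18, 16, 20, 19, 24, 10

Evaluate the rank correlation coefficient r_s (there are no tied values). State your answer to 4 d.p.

Rank g: 2, 3, 5, 4, 8, 6, 7, 1
Rank h: 3, 2, 5, 4, 7, 6, 8, 1
d = rank(g) − rank(h): -1, 1, 0, 0, 1, 0, -1, 0; Σd² = 4
ρ = 1 − 6Σd² / [n(n²−1)] = 1 − 6×4 / (8×63) = 1 − 24/504 ≈ 0.9524

0.9524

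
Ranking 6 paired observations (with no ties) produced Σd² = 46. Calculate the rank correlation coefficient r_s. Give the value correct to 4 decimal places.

ρ = 1 − 6Σd² / [n(n²−1)] = 1 − 6×46 / (6×35)
  = 1 − 276/210 = 1 − 1.31429 ≈ -0.3143

-0.3143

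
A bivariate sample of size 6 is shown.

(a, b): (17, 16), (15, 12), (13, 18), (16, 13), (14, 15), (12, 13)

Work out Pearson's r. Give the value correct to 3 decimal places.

-0.071

n = 6, Σa = 87, Σb = 87, Σa² = 1279, Σb² = 1287, Σab = 1260
nΣab − ΣaΣb = 7560 − 7569 = -9
nΣa² − (Σa)² = 7674 − 7569 = 105; nΣb² − (Σb)² = 7722 − 7569 = 153
r = -9 / √(105 × 153) = -9 / 126.7478 ≈ -0.071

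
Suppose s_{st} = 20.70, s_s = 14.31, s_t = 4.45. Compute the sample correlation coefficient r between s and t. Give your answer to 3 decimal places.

r = Cov(s,t) / (s_s · s_t) = 20.70 / (14.31 × 4.45)
  = 20.70 / 63.6795 ≈ 0.325

0.325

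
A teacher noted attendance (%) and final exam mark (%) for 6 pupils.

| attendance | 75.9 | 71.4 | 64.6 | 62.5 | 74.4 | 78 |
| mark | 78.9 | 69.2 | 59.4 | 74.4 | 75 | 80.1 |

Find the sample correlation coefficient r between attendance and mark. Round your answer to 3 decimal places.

0.664

n = 6, Σx = 426.8, Σy = 437, Σx² = 30557.54, Σy² = 32118.58, Σxy = 31244.43
nΣxy − ΣxΣy = 187466.58 − 186511.6 = 954.98
nΣx² − (Σx)² = 183345.24 − 182158.24 = 1187; nΣy² − (Σy)² = 192711.48 − 190969 = 1742.48
r = 954.98 / √(1187 × 1742.48) = 954.98 / 1438.1668 ≈ 0.664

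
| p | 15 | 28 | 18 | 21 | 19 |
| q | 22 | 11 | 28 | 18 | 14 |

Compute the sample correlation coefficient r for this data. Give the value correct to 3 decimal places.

-0.710

n = 5, Σp = 101, Σq = 93, Σp² = 2135, Σq² = 1909, Σpq = 1786
nΣpq − ΣpΣq = 8930 − 9393 = -463
nΣp² − (Σp)² = 10675 − 10201 = 474; nΣq² − (Σq)² = 9545 − 8649 = 896
r = -463 / √(474 × 896) = -463 / 651.6932 ≈ -0.710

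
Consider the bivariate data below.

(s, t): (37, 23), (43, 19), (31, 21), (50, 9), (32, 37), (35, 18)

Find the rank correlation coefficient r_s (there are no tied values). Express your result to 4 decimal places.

-0.6000

Rank s: 4, 5, 1, 6, 2, 3
Rank t: 5, 3, 4, 1, 6, 2
d = rank(s) − rank(t): -1, 2, -3, 5, -4, 1; Σd² = 56
ρ = 1 − 6Σd² / [n(n²−1)] = 1 − 6×56 / (6×35) = 1 − 336/210 ≈ -0.6000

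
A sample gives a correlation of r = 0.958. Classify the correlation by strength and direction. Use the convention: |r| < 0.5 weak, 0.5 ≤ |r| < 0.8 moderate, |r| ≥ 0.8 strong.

r = 0.958 > 0 so the relationship is positive.
|r| = 0.958, which falls in the strong range.

strong positive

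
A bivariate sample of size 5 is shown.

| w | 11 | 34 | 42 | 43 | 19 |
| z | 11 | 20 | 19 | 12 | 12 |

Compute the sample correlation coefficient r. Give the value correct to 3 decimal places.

n = 5, Σw = 149, Σz = 74, Σw² = 5251, Σz² = 1170, Σwz = 2343
nΣwz − ΣwΣz = 11715 − 11026 = 689
nΣw² − (Σw)² = 26255 − 22201 = 4054; nΣz² − (Σz)² = 5850 − 5476 = 374
r = 689 / √(4054 × 374) = 689 / 1231.3391 ≈ 0.560

0.560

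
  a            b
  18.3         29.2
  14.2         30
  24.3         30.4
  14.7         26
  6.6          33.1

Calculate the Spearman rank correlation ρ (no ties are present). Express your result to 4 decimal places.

-0.3000

Rank a: 4, 2, 5, 3, 1
Rank b: 2, 3, 4, 1, 5
d = rank(a) − rank(b): 2, -1, 1, 2, -4; Σd² = 26
ρ = 1 − 6Σd² / [n(n²−1)] = 1 − 6×26 / (5×24) = 1 − 156/120 ≈ -0.3000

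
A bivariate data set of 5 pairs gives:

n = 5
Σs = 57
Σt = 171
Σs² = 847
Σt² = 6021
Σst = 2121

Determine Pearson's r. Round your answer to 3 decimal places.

0.930

r = (nΣst − ΣsΣt) / √[(nΣs² − (Σs)²)(nΣt² − (Σt)²)]
Numerator: 5×2121 − 57×171 = 858
Denominator: √[(4235 − 3249)(30105 − 29241)] = √[986 × 864] = 922.9865
r = 858 / 922.9865 ≈ 0.930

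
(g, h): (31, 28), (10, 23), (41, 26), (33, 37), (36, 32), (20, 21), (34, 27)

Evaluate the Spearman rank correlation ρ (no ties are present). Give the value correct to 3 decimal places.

0.429

Rank g: 3, 1, 7, 4, 6, 2, 5
Rank h: 5, 2, 3, 7, 6, 1, 4
d = rank(g) − rank(h): -2, -1, 4, -3, 0, 1, 1; Σd² = 32
ρ = 1 − 6Σd² / [n(n²−1)] = 1 − 6×32 / (7×48) = 1 − 192/336 ≈ 0.429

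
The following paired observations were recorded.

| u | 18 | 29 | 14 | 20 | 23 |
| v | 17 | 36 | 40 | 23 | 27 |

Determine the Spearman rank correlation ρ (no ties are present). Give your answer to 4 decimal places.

Rank u: 2, 5, 1, 3, 4
Rank v: 1, 4, 5, 2, 3
d = rank(u) − rank(v): 1, 1, -4, 1, 1; Σd² = 20
ρ = 1 − 6Σd² / [n(n²−1)] = 1 − 6×20 / (5×24) = 1 − 120/120 ≈ 0.0000

0.0000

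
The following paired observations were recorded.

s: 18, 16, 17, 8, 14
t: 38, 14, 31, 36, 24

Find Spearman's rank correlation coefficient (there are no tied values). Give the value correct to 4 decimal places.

Rank s: 5, 3, 4, 1, 2
Rank t: 5, 1, 3, 4, 2
d = rank(s) − rank(t): 0, 2, 1, -3, 0; Σd² = 14
ρ = 1 − 6Σd² / [n(n²−1)] = 1 − 6×14 / (5×24) = 1 − 84/120 ≈ 0.3000

0.3000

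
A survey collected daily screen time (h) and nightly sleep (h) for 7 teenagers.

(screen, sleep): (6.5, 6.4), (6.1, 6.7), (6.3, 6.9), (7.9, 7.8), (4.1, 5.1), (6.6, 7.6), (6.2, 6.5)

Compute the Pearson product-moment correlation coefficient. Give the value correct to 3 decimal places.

0.921

n = 7, Σx = 43.7, Σy = 47, Σx² = 280.37, Σy² = 320.32, Σxy = 298.93
nΣxy − ΣxΣy = 2092.51 − 2053.9 = 38.61
nΣx² − (Σx)² = 1962.59 − 1909.69 = 52.9; nΣy² − (Σy)² = 2242.24 − 2209 = 33.24
r = 38.61 / √(52.9 × 33.24) = 38.61 / 41.9332 ≈ 0.921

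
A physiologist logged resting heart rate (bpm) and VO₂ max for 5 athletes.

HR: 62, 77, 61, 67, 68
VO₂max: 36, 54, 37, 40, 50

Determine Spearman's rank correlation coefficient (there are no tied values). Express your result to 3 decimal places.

0.900

Rank HR: 2, 5, 1, 3, 4
Rank VO₂max: 1, 5, 2, 3, 4
d = rank(HR) − rank(VO₂max): 1, 0, -1, 0, 0; Σd² = 2
ρ = 1 − 6Σd² / [n(n²−1)] = 1 − 6×2 / (5×24) = 1 − 12/120 ≈ 0.900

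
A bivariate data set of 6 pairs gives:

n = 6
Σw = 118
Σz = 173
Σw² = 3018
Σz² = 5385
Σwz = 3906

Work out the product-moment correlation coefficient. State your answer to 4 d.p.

r = (nΣwz − ΣwΣz) / √[(nΣw² − (Σw)²)(nΣz² − (Σz)²)]
Numerator: 6×3906 − 118×173 = 3022
Denominator: √[(18108 − 13924)(32310 − 29929)] = √[4184 × 2381] = 3156.2801
r = 3022 / 3156.2801 ≈ 0.9575

0.9575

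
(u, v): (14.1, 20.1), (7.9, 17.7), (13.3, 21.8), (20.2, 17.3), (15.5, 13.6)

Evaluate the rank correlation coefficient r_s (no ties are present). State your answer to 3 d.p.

Rank u: 3, 1, 2, 5, 4
Rank v: 4, 3, 5, 2, 1
d = rank(u) − rank(v): -1, -2, -3, 3, 3; Σd² = 32
ρ = 1 − 6Σd² / [n(n²−1)] = 1 − 6×32 / (5×24) = 1 − 192/120 ≈ -0.600

-0.600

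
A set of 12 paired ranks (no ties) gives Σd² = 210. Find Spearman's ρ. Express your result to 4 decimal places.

0.2657

ρ = 1 − 6Σd² / [n(n²−1)] = 1 − 6×210 / (12×143)
  = 1 − 1260/1716 = 1 − 0.73427 ≈ 0.2657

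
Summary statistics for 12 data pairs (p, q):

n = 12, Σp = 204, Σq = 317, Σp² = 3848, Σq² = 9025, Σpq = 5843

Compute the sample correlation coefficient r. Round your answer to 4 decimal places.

0.9129

r = (nΣpq − ΣpΣq) / √[(nΣp² − (Σp)²)(nΣq² − (Σq)²)]
Numerator: 12×5843 − 204×317 = 5448
Denominator: √[(46176 − 41616)(108300 − 100489)] = √[4560 × 7811] = 5968.0952
r = 5448 / 5968.0952 ≈ 0.9129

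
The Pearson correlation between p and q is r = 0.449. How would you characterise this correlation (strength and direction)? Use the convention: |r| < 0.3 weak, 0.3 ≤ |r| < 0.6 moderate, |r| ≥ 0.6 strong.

r = 0.449 > 0 so the relationship is positive.
|r| = 0.449, which falls in the moderate range.

moderate positive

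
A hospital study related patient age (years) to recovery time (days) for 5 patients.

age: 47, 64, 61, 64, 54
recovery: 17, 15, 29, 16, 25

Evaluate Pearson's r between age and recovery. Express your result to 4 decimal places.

-0.0761

n = 5, Σx = 290, Σy = 102, Σx² = 17038, Σy² = 2236, Σxy = 5902
nΣxy − ΣxΣy = 29510 − 29580 = -70
nΣx² − (Σx)² = 85190 − 84100 = 1090; nΣy² − (Σy)² = 11180 − 10404 = 776
r = -70 / √(1090 × 776) = -70 / 919.6956 ≈ -0.0761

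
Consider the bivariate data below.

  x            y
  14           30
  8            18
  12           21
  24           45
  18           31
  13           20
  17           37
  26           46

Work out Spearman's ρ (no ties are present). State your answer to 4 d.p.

Rank x: 4, 1, 2, 7, 6, 3, 5, 8
Rank y: 4, 1, 3, 7, 5, 2, 6, 8
d = rank(x) − rank(y): 0, 0, -1, 0, 1, 1, -1, 0; Σd² = 4
ρ = 1 − 6Σd² / [n(n²−1)] = 1 − 6×4 / (8×63) = 1 − 24/504 ≈ 0.9524

0.9524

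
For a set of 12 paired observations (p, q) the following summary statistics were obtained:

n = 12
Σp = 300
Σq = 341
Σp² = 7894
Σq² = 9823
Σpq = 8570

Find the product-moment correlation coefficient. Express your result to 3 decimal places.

r = (nΣpq − ΣpΣq) / √[(nΣp² − (Σp)²)(nΣq² − (Σq)²)]
Numerator: 12×8570 − 300×341 = 540
Denominator: √[(94728 − 90000)(117876 − 116281)] = √[4728 × 1595] = 2746.1173
r = 540 / 2746.1173 ≈ 0.197

0.197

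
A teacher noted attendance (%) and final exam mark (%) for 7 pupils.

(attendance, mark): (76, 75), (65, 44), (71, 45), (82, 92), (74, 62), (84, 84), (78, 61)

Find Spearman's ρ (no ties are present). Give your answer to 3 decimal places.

0.857

Rank attendance: 4, 1, 2, 6, 3, 7, 5
Rank mark: 5, 1, 2, 7, 4, 6, 3
d = rank(attendance) − rank(mark): -1, 0, 0, -1, -1, 1, 2; Σd² = 8
ρ = 1 − 6Σd² / [n(n²−1)] = 1 − 6×8 / (7×48) = 1 − 48/336 ≈ 0.857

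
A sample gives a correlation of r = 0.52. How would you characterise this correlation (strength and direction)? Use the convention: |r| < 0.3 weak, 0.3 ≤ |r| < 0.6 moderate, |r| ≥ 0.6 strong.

moderate positive

r = 0.52 > 0 so the relationship is positive.
|r| = 0.52, which falls in the moderate range.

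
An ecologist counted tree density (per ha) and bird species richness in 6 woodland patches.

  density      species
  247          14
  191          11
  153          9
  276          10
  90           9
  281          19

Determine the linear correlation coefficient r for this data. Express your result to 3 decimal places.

0.670

n = 6, Σx = 1238, Σy = 72, Σx² = 284136, Σy² = 940, Σxy = 15845
nΣxy − ΣxΣy = 95070 − 89136 = 5934
nΣx² − (Σx)² = 1704816 − 1532644 = 172172; nΣy² − (Σy)² = 5640 − 5184 = 456
r = 5934 / √(172172 × 456) = 5934 / 8860.6113 ≈ 0.670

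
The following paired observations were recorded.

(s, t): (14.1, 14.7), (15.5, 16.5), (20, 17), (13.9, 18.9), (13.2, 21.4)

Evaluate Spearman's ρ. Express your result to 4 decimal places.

-0.6000

Rank s: 3, 4, 5, 2, 1
Rank t: 1, 2, 3, 4, 5
d = rank(s) − rank(t): 2, 2, 2, -2, -4; Σd² = 32
ρ = 1 − 6Σd² / [n(n²−1)] = 1 − 6×32 / (5×24) = 1 − 192/120 ≈ -0.6000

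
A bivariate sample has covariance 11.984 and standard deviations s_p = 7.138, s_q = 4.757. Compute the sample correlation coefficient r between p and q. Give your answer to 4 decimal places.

0.3529

r = Cov(p,q) / (s_p · s_q) = 11.984 / (7.138 × 4.757)
  = 11.984 / 33.9555 ≈ 0.3529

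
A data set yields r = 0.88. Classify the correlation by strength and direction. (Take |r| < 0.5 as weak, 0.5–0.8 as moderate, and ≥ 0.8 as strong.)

r = 0.88 > 0 so the relationship is positive.
|r| = 0.88, which falls in the strong range.

strong positive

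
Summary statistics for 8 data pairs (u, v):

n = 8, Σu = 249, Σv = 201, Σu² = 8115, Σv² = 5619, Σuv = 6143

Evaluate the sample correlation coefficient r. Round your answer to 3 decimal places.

-0.248

r = (nΣuv − ΣuΣv) / √[(nΣu² − (Σu)²)(nΣv² − (Σv)²)]
Numerator: 8×6143 − 249×201 = -905
Denominator: √[(64920 − 62001)(44952 − 40401)] = √[2919 × 4551] = 3644.7728
r = -905 / 3644.7728 ≈ -0.248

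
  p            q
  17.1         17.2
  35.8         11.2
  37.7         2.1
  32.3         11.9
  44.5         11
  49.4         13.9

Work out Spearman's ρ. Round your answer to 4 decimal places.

-0.3714

Rank p: 1, 3, 4, 2, 5, 6
Rank q: 6, 3, 1, 4, 2, 5
d = rank(p) − rank(q): -5, 0, 3, -2, 3, 1; Σd² = 48
ρ = 1 − 6Σd² / [n(n²−1)] = 1 − 6×48 / (6×35) = 1 − 288/210 ≈ -0.3714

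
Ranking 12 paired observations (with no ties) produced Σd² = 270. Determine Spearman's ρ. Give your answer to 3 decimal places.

0.056

ρ = 1 − 6Σd² / [n(n²−1)] = 1 − 6×270 / (12×143)
  = 1 − 1620/1716 = 1 − 0.9441 ≈ 0.056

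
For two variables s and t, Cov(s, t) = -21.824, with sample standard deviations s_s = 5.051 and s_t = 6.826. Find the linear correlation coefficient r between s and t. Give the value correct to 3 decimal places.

r = Cov(s,t) / (s_s · s_t) = -21.824 / (5.051 × 6.826)
  = -21.824 / 34.4781 ≈ -0.633

-0.633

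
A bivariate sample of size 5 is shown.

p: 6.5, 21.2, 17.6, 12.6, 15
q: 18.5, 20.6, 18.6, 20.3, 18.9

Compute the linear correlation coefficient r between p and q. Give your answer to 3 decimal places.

0.492

n = 5, Σp = 72.9, Σq = 96.9, Σp² = 1185.21, Σq² = 1881.87, Σpq = 1423.61
nΣpq − ΣpΣq = 7118.05 − 7064.01 = 54.04
nΣp² − (Σp)² = 5926.05 − 5314.41 = 611.64; nΣq² − (Σq)² = 9409.35 − 9389.61 = 19.74
r = 54.04 / √(611.64 × 19.74) = 54.04 / 109.8807 ≈ 0.492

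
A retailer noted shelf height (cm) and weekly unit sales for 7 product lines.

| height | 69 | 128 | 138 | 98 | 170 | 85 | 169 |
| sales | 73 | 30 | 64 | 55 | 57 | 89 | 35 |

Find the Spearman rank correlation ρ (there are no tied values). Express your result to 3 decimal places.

-0.500

Rank height: 1, 4, 5, 3, 7, 2, 6
Rank sales: 6, 1, 5, 3, 4, 7, 2
d = rank(height) − rank(sales): -5, 3, 0, 0, 3, -5, 4; Σd² = 84
ρ = 1 − 6Σd² / [n(n²−1)] = 1 − 6×84 / (7×48) = 1 − 504/336 ≈ -0.500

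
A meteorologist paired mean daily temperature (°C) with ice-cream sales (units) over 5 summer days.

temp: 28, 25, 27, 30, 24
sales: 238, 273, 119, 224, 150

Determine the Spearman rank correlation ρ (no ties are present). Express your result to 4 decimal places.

Rank temp: 4, 2, 3, 5, 1
Rank sales: 4, 5, 1, 3, 2
d = rank(temp) − rank(sales): 0, -3, 2, 2, -1; Σd² = 18
ρ = 1 − 6Σd² / [n(n²−1)] = 1 − 6×18 / (5×24) = 1 − 108/120 ≈ 0.1000

0.1000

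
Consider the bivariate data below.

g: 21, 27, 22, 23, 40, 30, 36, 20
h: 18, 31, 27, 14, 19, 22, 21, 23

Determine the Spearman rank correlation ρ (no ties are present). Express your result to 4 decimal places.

-0.1190

Rank g: 2, 5, 3, 4, 8, 6, 7, 1
Rank h: 2, 8, 7, 1, 3, 5, 4, 6
d = rank(g) − rank(h): 0, -3, -4, 3, 5, 1, 3, -5; Σd² = 94
ρ = 1 − 6Σd² / [n(n²−1)] = 1 − 6×94 / (8×63) = 1 − 564/504 ≈ -0.1190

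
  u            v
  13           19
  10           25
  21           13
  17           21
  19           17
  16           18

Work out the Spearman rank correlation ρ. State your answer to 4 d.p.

Rank u: 2, 1, 6, 4, 5, 3
Rank v: 4, 6, 1, 5, 2, 3
d = rank(u) − rank(v): -2, -5, 5, -1, 3, 0; Σd² = 64
ρ = 1 − 6Σd² / [n(n²−1)] = 1 − 6×64 / (6×35) = 1 − 384/210 ≈ -0.8286

-0.8286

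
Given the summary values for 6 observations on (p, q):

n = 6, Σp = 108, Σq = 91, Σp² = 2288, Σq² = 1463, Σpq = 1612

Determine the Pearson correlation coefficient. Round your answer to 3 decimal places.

r = (nΣpq − ΣpΣq) / √[(nΣp² − (Σp)²)(nΣq² − (Σq)²)]
Numerator: 6×1612 − 108×91 = -156
Denominator: √[(13728 − 11664)(8778 − 8281)] = √[2064 × 497] = 1012.8218
r = -156 / 1012.8218 ≈ -0.154

-0.154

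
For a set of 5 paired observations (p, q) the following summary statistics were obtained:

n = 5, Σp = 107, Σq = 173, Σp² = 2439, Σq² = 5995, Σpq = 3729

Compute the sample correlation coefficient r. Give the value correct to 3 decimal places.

0.723

r = (nΣpq − ΣpΣq) / √[(nΣp² − (Σp)²)(nΣq² − (Σq)²)]
Numerator: 5×3729 − 107×173 = 134
Denominator: √[(12195 − 11449)(29975 − 29929)] = √[746 × 46] = 185.2458
r = 134 / 185.2458 ≈ 0.723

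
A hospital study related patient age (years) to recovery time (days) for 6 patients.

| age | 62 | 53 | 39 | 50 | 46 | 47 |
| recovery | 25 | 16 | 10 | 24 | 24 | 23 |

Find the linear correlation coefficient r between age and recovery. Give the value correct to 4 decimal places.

n = 6, Σx = 297, Σy = 122, Σx² = 14999, Σy² = 2662, Σxy = 6173
nΣxy − ΣxΣy = 37038 − 36234 = 804
nΣx² − (Σx)² = 89994 − 88209 = 1785; nΣy² − (Σy)² = 15972 − 14884 = 1088
r = 804 / √(1785 × 1088) = 804 / 1393.5853 ≈ 0.5769

0.5769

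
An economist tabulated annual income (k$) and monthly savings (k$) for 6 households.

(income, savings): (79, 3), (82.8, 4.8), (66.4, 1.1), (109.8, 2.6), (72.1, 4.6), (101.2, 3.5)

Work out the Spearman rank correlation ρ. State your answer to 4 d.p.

Rank income: 3, 4, 1, 6, 2, 5
Rank savings: 3, 6, 1, 2, 5, 4
d = rank(income) − rank(savings): 0, -2, 0, 4, -3, 1; Σd² = 30
ρ = 1 − 6Σd² / [n(n²−1)] = 1 − 6×30 / (6×35) = 1 − 180/210 ≈ 0.1429

0.1429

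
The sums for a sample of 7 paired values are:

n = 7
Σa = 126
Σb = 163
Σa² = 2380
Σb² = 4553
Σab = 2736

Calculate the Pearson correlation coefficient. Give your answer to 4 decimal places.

-0.6798

r = (nΣab − ΣaΣb) / √[(nΣa² − (Σa)²)(nΣb² − (Σb)²)]
Numerator: 7×2736 − 126×163 = -1386
Denominator: √[(16660 − 15876)(31871 − 26569)] = √[784 × 5302] = 2038.8153
r = -1386 / 2038.8153 ≈ -0.6798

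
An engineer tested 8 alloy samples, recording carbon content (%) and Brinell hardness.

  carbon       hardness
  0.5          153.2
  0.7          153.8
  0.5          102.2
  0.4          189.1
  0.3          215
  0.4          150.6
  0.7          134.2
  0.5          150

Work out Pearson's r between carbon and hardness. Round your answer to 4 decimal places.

n = 8, Σx = 4, Σy = 1248.1, Σx² = 2.14, Σy² = 202743.33, Σxy = 604.68
nΣxy − ΣxΣy = 4837.44 − 4992.4 = -154.96
nΣx² − (Σx)² = 17.12 − 16 = 1.12; nΣy² − (Σy)² = 1621946.64 − 1557753.61 = 64193.03
r = -154.96 / √(1.12 × 64193.03) = -154.96 / 268.1347 ≈ -0.5779

-0.5779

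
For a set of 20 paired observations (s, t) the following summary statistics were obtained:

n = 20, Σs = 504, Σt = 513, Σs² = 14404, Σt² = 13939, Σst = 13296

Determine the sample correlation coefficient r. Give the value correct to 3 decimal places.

r = (nΣst − ΣsΣt) / √[(nΣs² − (Σs)²)(nΣt² − (Σt)²)]
Numerator: 20×13296 − 504×513 = 7368
Denominator: √[(288080 − 254016)(278780 − 263169)] = √[34064 × 15611] = 23060.2061
r = 7368 / 23060.2061 ≈ 0.320

0.320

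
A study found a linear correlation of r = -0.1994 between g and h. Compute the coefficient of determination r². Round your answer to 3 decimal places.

0.040

r² = (-0.1994)² = 0.040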